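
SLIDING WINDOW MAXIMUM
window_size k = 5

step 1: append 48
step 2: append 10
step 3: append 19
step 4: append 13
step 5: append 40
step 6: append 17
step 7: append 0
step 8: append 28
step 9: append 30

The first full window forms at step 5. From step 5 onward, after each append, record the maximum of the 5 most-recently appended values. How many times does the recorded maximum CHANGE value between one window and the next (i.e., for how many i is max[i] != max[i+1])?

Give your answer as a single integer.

Answer: 1

Derivation:
step 1: append 48 -> window=[48] (not full yet)
step 2: append 10 -> window=[48, 10] (not full yet)
step 3: append 19 -> window=[48, 10, 19] (not full yet)
step 4: append 13 -> window=[48, 10, 19, 13] (not full yet)
step 5: append 40 -> window=[48, 10, 19, 13, 40] -> max=48
step 6: append 17 -> window=[10, 19, 13, 40, 17] -> max=40
step 7: append 0 -> window=[19, 13, 40, 17, 0] -> max=40
step 8: append 28 -> window=[13, 40, 17, 0, 28] -> max=40
step 9: append 30 -> window=[40, 17, 0, 28, 30] -> max=40
Recorded maximums: 48 40 40 40 40
Changes between consecutive maximums: 1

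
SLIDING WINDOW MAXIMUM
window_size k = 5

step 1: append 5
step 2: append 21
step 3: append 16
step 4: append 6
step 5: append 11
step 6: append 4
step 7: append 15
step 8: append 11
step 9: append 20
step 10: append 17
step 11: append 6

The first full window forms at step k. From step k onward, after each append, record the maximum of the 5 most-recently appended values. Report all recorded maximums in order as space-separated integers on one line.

Answer: 21 21 16 15 20 20 20

Derivation:
step 1: append 5 -> window=[5] (not full yet)
step 2: append 21 -> window=[5, 21] (not full yet)
step 3: append 16 -> window=[5, 21, 16] (not full yet)
step 4: append 6 -> window=[5, 21, 16, 6] (not full yet)
step 5: append 11 -> window=[5, 21, 16, 6, 11] -> max=21
step 6: append 4 -> window=[21, 16, 6, 11, 4] -> max=21
step 7: append 15 -> window=[16, 6, 11, 4, 15] -> max=16
step 8: append 11 -> window=[6, 11, 4, 15, 11] -> max=15
step 9: append 20 -> window=[11, 4, 15, 11, 20] -> max=20
step 10: append 17 -> window=[4, 15, 11, 20, 17] -> max=20
step 11: append 6 -> window=[15, 11, 20, 17, 6] -> max=20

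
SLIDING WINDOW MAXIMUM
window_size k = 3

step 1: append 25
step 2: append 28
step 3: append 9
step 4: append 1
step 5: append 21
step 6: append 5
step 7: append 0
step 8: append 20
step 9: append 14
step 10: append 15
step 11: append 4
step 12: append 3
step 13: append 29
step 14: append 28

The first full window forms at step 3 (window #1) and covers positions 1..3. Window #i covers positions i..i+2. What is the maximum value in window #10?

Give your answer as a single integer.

Answer: 15

Derivation:
step 1: append 25 -> window=[25] (not full yet)
step 2: append 28 -> window=[25, 28] (not full yet)
step 3: append 9 -> window=[25, 28, 9] -> max=28
step 4: append 1 -> window=[28, 9, 1] -> max=28
step 5: append 21 -> window=[9, 1, 21] -> max=21
step 6: append 5 -> window=[1, 21, 5] -> max=21
step 7: append 0 -> window=[21, 5, 0] -> max=21
step 8: append 20 -> window=[5, 0, 20] -> max=20
step 9: append 14 -> window=[0, 20, 14] -> max=20
step 10: append 15 -> window=[20, 14, 15] -> max=20
step 11: append 4 -> window=[14, 15, 4] -> max=15
step 12: append 3 -> window=[15, 4, 3] -> max=15
Window #10 max = 15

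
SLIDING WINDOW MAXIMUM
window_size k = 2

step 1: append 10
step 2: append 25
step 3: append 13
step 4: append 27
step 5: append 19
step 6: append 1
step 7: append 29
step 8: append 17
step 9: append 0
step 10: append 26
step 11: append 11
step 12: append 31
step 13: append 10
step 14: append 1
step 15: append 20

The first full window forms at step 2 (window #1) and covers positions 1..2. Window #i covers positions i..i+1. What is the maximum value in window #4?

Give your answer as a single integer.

Answer: 27

Derivation:
step 1: append 10 -> window=[10] (not full yet)
step 2: append 25 -> window=[10, 25] -> max=25
step 3: append 13 -> window=[25, 13] -> max=25
step 4: append 27 -> window=[13, 27] -> max=27
step 5: append 19 -> window=[27, 19] -> max=27
Window #4 max = 27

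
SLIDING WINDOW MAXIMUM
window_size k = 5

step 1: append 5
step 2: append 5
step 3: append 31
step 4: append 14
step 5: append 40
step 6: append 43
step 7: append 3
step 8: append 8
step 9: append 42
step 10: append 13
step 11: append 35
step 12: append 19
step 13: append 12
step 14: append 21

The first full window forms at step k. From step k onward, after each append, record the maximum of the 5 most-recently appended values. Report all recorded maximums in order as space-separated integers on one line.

Answer: 40 43 43 43 43 43 42 42 42 35

Derivation:
step 1: append 5 -> window=[5] (not full yet)
step 2: append 5 -> window=[5, 5] (not full yet)
step 3: append 31 -> window=[5, 5, 31] (not full yet)
step 4: append 14 -> window=[5, 5, 31, 14] (not full yet)
step 5: append 40 -> window=[5, 5, 31, 14, 40] -> max=40
step 6: append 43 -> window=[5, 31, 14, 40, 43] -> max=43
step 7: append 3 -> window=[31, 14, 40, 43, 3] -> max=43
step 8: append 8 -> window=[14, 40, 43, 3, 8] -> max=43
step 9: append 42 -> window=[40, 43, 3, 8, 42] -> max=43
step 10: append 13 -> window=[43, 3, 8, 42, 13] -> max=43
step 11: append 35 -> window=[3, 8, 42, 13, 35] -> max=42
step 12: append 19 -> window=[8, 42, 13, 35, 19] -> max=42
step 13: append 12 -> window=[42, 13, 35, 19, 12] -> max=42
step 14: append 21 -> window=[13, 35, 19, 12, 21] -> max=35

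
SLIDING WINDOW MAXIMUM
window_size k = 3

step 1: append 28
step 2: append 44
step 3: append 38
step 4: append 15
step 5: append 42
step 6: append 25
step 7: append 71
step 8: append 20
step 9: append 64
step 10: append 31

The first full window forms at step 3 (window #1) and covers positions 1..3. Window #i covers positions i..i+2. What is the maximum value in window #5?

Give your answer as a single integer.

Answer: 71

Derivation:
step 1: append 28 -> window=[28] (not full yet)
step 2: append 44 -> window=[28, 44] (not full yet)
step 3: append 38 -> window=[28, 44, 38] -> max=44
step 4: append 15 -> window=[44, 38, 15] -> max=44
step 5: append 42 -> window=[38, 15, 42] -> max=42
step 6: append 25 -> window=[15, 42, 25] -> max=42
step 7: append 71 -> window=[42, 25, 71] -> max=71
Window #5 max = 71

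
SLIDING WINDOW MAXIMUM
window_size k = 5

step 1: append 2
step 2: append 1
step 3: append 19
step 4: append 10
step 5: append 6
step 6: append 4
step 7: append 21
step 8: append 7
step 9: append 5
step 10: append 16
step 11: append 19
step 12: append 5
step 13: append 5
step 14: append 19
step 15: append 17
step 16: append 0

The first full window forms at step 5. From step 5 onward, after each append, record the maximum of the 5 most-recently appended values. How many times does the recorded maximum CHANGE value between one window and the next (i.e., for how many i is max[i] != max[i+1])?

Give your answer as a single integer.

step 1: append 2 -> window=[2] (not full yet)
step 2: append 1 -> window=[2, 1] (not full yet)
step 3: append 19 -> window=[2, 1, 19] (not full yet)
step 4: append 10 -> window=[2, 1, 19, 10] (not full yet)
step 5: append 6 -> window=[2, 1, 19, 10, 6] -> max=19
step 6: append 4 -> window=[1, 19, 10, 6, 4] -> max=19
step 7: append 21 -> window=[19, 10, 6, 4, 21] -> max=21
step 8: append 7 -> window=[10, 6, 4, 21, 7] -> max=21
step 9: append 5 -> window=[6, 4, 21, 7, 5] -> max=21
step 10: append 16 -> window=[4, 21, 7, 5, 16] -> max=21
step 11: append 19 -> window=[21, 7, 5, 16, 19] -> max=21
step 12: append 5 -> window=[7, 5, 16, 19, 5] -> max=19
step 13: append 5 -> window=[5, 16, 19, 5, 5] -> max=19
step 14: append 19 -> window=[16, 19, 5, 5, 19] -> max=19
step 15: append 17 -> window=[19, 5, 5, 19, 17] -> max=19
step 16: append 0 -> window=[5, 5, 19, 17, 0] -> max=19
Recorded maximums: 19 19 21 21 21 21 21 19 19 19 19 19
Changes between consecutive maximums: 2

Answer: 2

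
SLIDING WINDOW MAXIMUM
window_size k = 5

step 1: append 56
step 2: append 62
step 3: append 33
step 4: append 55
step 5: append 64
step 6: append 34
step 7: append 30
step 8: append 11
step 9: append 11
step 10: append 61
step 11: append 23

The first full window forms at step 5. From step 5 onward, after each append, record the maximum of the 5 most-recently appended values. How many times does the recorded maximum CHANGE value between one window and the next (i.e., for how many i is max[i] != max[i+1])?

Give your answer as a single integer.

Answer: 1

Derivation:
step 1: append 56 -> window=[56] (not full yet)
step 2: append 62 -> window=[56, 62] (not full yet)
step 3: append 33 -> window=[56, 62, 33] (not full yet)
step 4: append 55 -> window=[56, 62, 33, 55] (not full yet)
step 5: append 64 -> window=[56, 62, 33, 55, 64] -> max=64
step 6: append 34 -> window=[62, 33, 55, 64, 34] -> max=64
step 7: append 30 -> window=[33, 55, 64, 34, 30] -> max=64
step 8: append 11 -> window=[55, 64, 34, 30, 11] -> max=64
step 9: append 11 -> window=[64, 34, 30, 11, 11] -> max=64
step 10: append 61 -> window=[34, 30, 11, 11, 61] -> max=61
step 11: append 23 -> window=[30, 11, 11, 61, 23] -> max=61
Recorded maximums: 64 64 64 64 64 61 61
Changes between consecutive maximums: 1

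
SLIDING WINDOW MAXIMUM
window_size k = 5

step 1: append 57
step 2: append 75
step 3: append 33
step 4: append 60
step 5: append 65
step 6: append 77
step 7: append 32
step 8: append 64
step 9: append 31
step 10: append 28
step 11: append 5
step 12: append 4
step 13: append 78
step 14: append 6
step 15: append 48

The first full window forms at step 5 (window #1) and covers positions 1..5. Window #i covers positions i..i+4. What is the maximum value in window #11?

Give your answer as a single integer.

Answer: 78

Derivation:
step 1: append 57 -> window=[57] (not full yet)
step 2: append 75 -> window=[57, 75] (not full yet)
step 3: append 33 -> window=[57, 75, 33] (not full yet)
step 4: append 60 -> window=[57, 75, 33, 60] (not full yet)
step 5: append 65 -> window=[57, 75, 33, 60, 65] -> max=75
step 6: append 77 -> window=[75, 33, 60, 65, 77] -> max=77
step 7: append 32 -> window=[33, 60, 65, 77, 32] -> max=77
step 8: append 64 -> window=[60, 65, 77, 32, 64] -> max=77
step 9: append 31 -> window=[65, 77, 32, 64, 31] -> max=77
step 10: append 28 -> window=[77, 32, 64, 31, 28] -> max=77
step 11: append 5 -> window=[32, 64, 31, 28, 5] -> max=64
step 12: append 4 -> window=[64, 31, 28, 5, 4] -> max=64
step 13: append 78 -> window=[31, 28, 5, 4, 78] -> max=78
step 14: append 6 -> window=[28, 5, 4, 78, 6] -> max=78
step 15: append 48 -> window=[5, 4, 78, 6, 48] -> max=78
Window #11 max = 78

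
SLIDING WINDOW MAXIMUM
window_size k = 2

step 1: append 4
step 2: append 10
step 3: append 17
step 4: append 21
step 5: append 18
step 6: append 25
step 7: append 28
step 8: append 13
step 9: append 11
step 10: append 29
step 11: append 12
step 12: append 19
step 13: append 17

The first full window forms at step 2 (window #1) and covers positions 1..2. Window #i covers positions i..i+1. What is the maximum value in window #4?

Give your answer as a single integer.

step 1: append 4 -> window=[4] (not full yet)
step 2: append 10 -> window=[4, 10] -> max=10
step 3: append 17 -> window=[10, 17] -> max=17
step 4: append 21 -> window=[17, 21] -> max=21
step 5: append 18 -> window=[21, 18] -> max=21
Window #4 max = 21

Answer: 21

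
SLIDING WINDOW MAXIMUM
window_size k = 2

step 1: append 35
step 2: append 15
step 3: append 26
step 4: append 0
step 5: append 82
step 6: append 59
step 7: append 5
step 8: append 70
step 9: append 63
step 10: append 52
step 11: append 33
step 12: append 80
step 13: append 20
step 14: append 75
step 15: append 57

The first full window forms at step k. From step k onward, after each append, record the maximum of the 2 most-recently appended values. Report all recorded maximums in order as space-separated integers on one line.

step 1: append 35 -> window=[35] (not full yet)
step 2: append 15 -> window=[35, 15] -> max=35
step 3: append 26 -> window=[15, 26] -> max=26
step 4: append 0 -> window=[26, 0] -> max=26
step 5: append 82 -> window=[0, 82] -> max=82
step 6: append 59 -> window=[82, 59] -> max=82
step 7: append 5 -> window=[59, 5] -> max=59
step 8: append 70 -> window=[5, 70] -> max=70
step 9: append 63 -> window=[70, 63] -> max=70
step 10: append 52 -> window=[63, 52] -> max=63
step 11: append 33 -> window=[52, 33] -> max=52
step 12: append 80 -> window=[33, 80] -> max=80
step 13: append 20 -> window=[80, 20] -> max=80
step 14: append 75 -> window=[20, 75] -> max=75
step 15: append 57 -> window=[75, 57] -> max=75

Answer: 35 26 26 82 82 59 70 70 63 52 80 80 75 75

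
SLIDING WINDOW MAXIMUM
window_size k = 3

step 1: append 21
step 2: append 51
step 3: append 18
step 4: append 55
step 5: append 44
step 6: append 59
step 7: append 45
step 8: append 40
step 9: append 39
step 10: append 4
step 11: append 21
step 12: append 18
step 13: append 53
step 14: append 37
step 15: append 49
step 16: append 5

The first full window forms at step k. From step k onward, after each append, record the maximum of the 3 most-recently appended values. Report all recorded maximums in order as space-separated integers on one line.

Answer: 51 55 55 59 59 59 45 40 39 21 53 53 53 49

Derivation:
step 1: append 21 -> window=[21] (not full yet)
step 2: append 51 -> window=[21, 51] (not full yet)
step 3: append 18 -> window=[21, 51, 18] -> max=51
step 4: append 55 -> window=[51, 18, 55] -> max=55
step 5: append 44 -> window=[18, 55, 44] -> max=55
step 6: append 59 -> window=[55, 44, 59] -> max=59
step 7: append 45 -> window=[44, 59, 45] -> max=59
step 8: append 40 -> window=[59, 45, 40] -> max=59
step 9: append 39 -> window=[45, 40, 39] -> max=45
step 10: append 4 -> window=[40, 39, 4] -> max=40
step 11: append 21 -> window=[39, 4, 21] -> max=39
step 12: append 18 -> window=[4, 21, 18] -> max=21
step 13: append 53 -> window=[21, 18, 53] -> max=53
step 14: append 37 -> window=[18, 53, 37] -> max=53
step 15: append 49 -> window=[53, 37, 49] -> max=53
step 16: append 5 -> window=[37, 49, 5] -> max=49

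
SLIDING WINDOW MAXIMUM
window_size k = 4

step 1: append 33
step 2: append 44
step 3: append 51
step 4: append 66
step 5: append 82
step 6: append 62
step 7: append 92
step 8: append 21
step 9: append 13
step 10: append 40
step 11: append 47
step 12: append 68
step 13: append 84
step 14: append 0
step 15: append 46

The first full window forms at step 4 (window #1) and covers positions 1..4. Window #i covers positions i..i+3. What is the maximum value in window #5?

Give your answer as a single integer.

Answer: 92

Derivation:
step 1: append 33 -> window=[33] (not full yet)
step 2: append 44 -> window=[33, 44] (not full yet)
step 3: append 51 -> window=[33, 44, 51] (not full yet)
step 4: append 66 -> window=[33, 44, 51, 66] -> max=66
step 5: append 82 -> window=[44, 51, 66, 82] -> max=82
step 6: append 62 -> window=[51, 66, 82, 62] -> max=82
step 7: append 92 -> window=[66, 82, 62, 92] -> max=92
step 8: append 21 -> window=[82, 62, 92, 21] -> max=92
Window #5 max = 92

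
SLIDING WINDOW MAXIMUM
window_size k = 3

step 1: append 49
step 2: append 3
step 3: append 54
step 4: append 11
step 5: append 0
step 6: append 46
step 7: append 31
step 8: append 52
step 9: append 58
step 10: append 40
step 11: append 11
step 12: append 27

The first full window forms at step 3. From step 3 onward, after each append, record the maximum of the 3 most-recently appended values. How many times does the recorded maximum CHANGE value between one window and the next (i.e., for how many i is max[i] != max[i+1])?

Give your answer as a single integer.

Answer: 4

Derivation:
step 1: append 49 -> window=[49] (not full yet)
step 2: append 3 -> window=[49, 3] (not full yet)
step 3: append 54 -> window=[49, 3, 54] -> max=54
step 4: append 11 -> window=[3, 54, 11] -> max=54
step 5: append 0 -> window=[54, 11, 0] -> max=54
step 6: append 46 -> window=[11, 0, 46] -> max=46
step 7: append 31 -> window=[0, 46, 31] -> max=46
step 8: append 52 -> window=[46, 31, 52] -> max=52
step 9: append 58 -> window=[31, 52, 58] -> max=58
step 10: append 40 -> window=[52, 58, 40] -> max=58
step 11: append 11 -> window=[58, 40, 11] -> max=58
step 12: append 27 -> window=[40, 11, 27] -> max=40
Recorded maximums: 54 54 54 46 46 52 58 58 58 40
Changes between consecutive maximums: 4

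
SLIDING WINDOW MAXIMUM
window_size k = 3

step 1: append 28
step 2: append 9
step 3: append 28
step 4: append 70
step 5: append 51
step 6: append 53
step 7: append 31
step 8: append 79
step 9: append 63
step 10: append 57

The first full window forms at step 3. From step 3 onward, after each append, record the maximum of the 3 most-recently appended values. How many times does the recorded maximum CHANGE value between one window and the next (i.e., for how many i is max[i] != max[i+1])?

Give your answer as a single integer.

step 1: append 28 -> window=[28] (not full yet)
step 2: append 9 -> window=[28, 9] (not full yet)
step 3: append 28 -> window=[28, 9, 28] -> max=28
step 4: append 70 -> window=[9, 28, 70] -> max=70
step 5: append 51 -> window=[28, 70, 51] -> max=70
step 6: append 53 -> window=[70, 51, 53] -> max=70
step 7: append 31 -> window=[51, 53, 31] -> max=53
step 8: append 79 -> window=[53, 31, 79] -> max=79
step 9: append 63 -> window=[31, 79, 63] -> max=79
step 10: append 57 -> window=[79, 63, 57] -> max=79
Recorded maximums: 28 70 70 70 53 79 79 79
Changes between consecutive maximums: 3

Answer: 3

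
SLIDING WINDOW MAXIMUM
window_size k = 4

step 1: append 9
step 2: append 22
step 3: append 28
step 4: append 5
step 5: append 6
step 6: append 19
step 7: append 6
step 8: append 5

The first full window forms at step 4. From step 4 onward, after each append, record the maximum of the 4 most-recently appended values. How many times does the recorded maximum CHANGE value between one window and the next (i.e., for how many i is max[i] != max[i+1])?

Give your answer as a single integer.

Answer: 1

Derivation:
step 1: append 9 -> window=[9] (not full yet)
step 2: append 22 -> window=[9, 22] (not full yet)
step 3: append 28 -> window=[9, 22, 28] (not full yet)
step 4: append 5 -> window=[9, 22, 28, 5] -> max=28
step 5: append 6 -> window=[22, 28, 5, 6] -> max=28
step 6: append 19 -> window=[28, 5, 6, 19] -> max=28
step 7: append 6 -> window=[5, 6, 19, 6] -> max=19
step 8: append 5 -> window=[6, 19, 6, 5] -> max=19
Recorded maximums: 28 28 28 19 19
Changes between consecutive maximums: 1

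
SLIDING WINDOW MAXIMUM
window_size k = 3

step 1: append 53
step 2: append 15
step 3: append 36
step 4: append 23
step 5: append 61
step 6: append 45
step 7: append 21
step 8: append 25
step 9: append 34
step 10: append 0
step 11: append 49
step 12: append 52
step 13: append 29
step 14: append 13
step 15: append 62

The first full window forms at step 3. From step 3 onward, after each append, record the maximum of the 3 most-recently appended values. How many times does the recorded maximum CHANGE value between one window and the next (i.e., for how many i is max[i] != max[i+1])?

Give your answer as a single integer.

Answer: 7

Derivation:
step 1: append 53 -> window=[53] (not full yet)
step 2: append 15 -> window=[53, 15] (not full yet)
step 3: append 36 -> window=[53, 15, 36] -> max=53
step 4: append 23 -> window=[15, 36, 23] -> max=36
step 5: append 61 -> window=[36, 23, 61] -> max=61
step 6: append 45 -> window=[23, 61, 45] -> max=61
step 7: append 21 -> window=[61, 45, 21] -> max=61
step 8: append 25 -> window=[45, 21, 25] -> max=45
step 9: append 34 -> window=[21, 25, 34] -> max=34
step 10: append 0 -> window=[25, 34, 0] -> max=34
step 11: append 49 -> window=[34, 0, 49] -> max=49
step 12: append 52 -> window=[0, 49, 52] -> max=52
step 13: append 29 -> window=[49, 52, 29] -> max=52
step 14: append 13 -> window=[52, 29, 13] -> max=52
step 15: append 62 -> window=[29, 13, 62] -> max=62
Recorded maximums: 53 36 61 61 61 45 34 34 49 52 52 52 62
Changes between consecutive maximums: 7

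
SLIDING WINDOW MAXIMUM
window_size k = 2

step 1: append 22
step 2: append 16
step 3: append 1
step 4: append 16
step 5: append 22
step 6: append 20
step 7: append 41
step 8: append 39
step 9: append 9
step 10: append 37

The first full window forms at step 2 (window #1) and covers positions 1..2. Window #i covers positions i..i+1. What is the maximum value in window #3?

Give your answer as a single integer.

Answer: 16

Derivation:
step 1: append 22 -> window=[22] (not full yet)
step 2: append 16 -> window=[22, 16] -> max=22
step 3: append 1 -> window=[16, 1] -> max=16
step 4: append 16 -> window=[1, 16] -> max=16
Window #3 max = 16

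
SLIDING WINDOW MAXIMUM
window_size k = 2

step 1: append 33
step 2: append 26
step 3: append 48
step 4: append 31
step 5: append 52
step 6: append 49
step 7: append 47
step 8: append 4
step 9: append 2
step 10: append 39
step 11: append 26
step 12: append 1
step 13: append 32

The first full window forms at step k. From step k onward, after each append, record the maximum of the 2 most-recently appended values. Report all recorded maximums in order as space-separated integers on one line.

step 1: append 33 -> window=[33] (not full yet)
step 2: append 26 -> window=[33, 26] -> max=33
step 3: append 48 -> window=[26, 48] -> max=48
step 4: append 31 -> window=[48, 31] -> max=48
step 5: append 52 -> window=[31, 52] -> max=52
step 6: append 49 -> window=[52, 49] -> max=52
step 7: append 47 -> window=[49, 47] -> max=49
step 8: append 4 -> window=[47, 4] -> max=47
step 9: append 2 -> window=[4, 2] -> max=4
step 10: append 39 -> window=[2, 39] -> max=39
step 11: append 26 -> window=[39, 26] -> max=39
step 12: append 1 -> window=[26, 1] -> max=26
step 13: append 32 -> window=[1, 32] -> max=32

Answer: 33 48 48 52 52 49 47 4 39 39 26 32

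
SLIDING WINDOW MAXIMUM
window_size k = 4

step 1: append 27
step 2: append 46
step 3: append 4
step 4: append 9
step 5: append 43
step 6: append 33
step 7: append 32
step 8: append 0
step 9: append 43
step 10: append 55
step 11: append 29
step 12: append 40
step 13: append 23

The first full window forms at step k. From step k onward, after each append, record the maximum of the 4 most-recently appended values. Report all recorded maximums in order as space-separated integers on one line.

step 1: append 27 -> window=[27] (not full yet)
step 2: append 46 -> window=[27, 46] (not full yet)
step 3: append 4 -> window=[27, 46, 4] (not full yet)
step 4: append 9 -> window=[27, 46, 4, 9] -> max=46
step 5: append 43 -> window=[46, 4, 9, 43] -> max=46
step 6: append 33 -> window=[4, 9, 43, 33] -> max=43
step 7: append 32 -> window=[9, 43, 33, 32] -> max=43
step 8: append 0 -> window=[43, 33, 32, 0] -> max=43
step 9: append 43 -> window=[33, 32, 0, 43] -> max=43
step 10: append 55 -> window=[32, 0, 43, 55] -> max=55
step 11: append 29 -> window=[0, 43, 55, 29] -> max=55
step 12: append 40 -> window=[43, 55, 29, 40] -> max=55
step 13: append 23 -> window=[55, 29, 40, 23] -> max=55

Answer: 46 46 43 43 43 43 55 55 55 55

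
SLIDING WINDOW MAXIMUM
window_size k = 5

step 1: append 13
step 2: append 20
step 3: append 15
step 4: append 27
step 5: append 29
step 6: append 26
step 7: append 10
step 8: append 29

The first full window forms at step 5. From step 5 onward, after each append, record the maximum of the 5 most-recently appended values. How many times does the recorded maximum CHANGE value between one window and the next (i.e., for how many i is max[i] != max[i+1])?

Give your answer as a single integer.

step 1: append 13 -> window=[13] (not full yet)
step 2: append 20 -> window=[13, 20] (not full yet)
step 3: append 15 -> window=[13, 20, 15] (not full yet)
step 4: append 27 -> window=[13, 20, 15, 27] (not full yet)
step 5: append 29 -> window=[13, 20, 15, 27, 29] -> max=29
step 6: append 26 -> window=[20, 15, 27, 29, 26] -> max=29
step 7: append 10 -> window=[15, 27, 29, 26, 10] -> max=29
step 8: append 29 -> window=[27, 29, 26, 10, 29] -> max=29
Recorded maximums: 29 29 29 29
Changes between consecutive maximums: 0

Answer: 0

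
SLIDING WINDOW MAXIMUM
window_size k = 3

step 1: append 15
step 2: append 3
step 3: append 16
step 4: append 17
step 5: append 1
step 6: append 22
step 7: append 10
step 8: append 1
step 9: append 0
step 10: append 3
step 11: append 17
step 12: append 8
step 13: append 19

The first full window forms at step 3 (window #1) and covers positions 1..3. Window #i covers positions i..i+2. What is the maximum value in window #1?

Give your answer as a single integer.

step 1: append 15 -> window=[15] (not full yet)
step 2: append 3 -> window=[15, 3] (not full yet)
step 3: append 16 -> window=[15, 3, 16] -> max=16
Window #1 max = 16

Answer: 16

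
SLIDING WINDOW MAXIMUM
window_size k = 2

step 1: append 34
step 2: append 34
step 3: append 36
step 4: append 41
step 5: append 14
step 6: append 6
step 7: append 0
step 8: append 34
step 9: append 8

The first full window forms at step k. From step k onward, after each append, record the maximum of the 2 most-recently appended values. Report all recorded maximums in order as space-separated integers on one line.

Answer: 34 36 41 41 14 6 34 34

Derivation:
step 1: append 34 -> window=[34] (not full yet)
step 2: append 34 -> window=[34, 34] -> max=34
step 3: append 36 -> window=[34, 36] -> max=36
step 4: append 41 -> window=[36, 41] -> max=41
step 5: append 14 -> window=[41, 14] -> max=41
step 6: append 6 -> window=[14, 6] -> max=14
step 7: append 0 -> window=[6, 0] -> max=6
step 8: append 34 -> window=[0, 34] -> max=34
step 9: append 8 -> window=[34, 8] -> max=34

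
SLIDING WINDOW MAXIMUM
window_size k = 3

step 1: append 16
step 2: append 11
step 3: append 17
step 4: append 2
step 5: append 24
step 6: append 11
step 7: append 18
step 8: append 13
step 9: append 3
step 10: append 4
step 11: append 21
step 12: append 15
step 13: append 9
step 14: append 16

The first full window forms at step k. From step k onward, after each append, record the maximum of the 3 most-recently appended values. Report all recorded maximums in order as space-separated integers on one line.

Answer: 17 17 24 24 24 18 18 13 21 21 21 16

Derivation:
step 1: append 16 -> window=[16] (not full yet)
step 2: append 11 -> window=[16, 11] (not full yet)
step 3: append 17 -> window=[16, 11, 17] -> max=17
step 4: append 2 -> window=[11, 17, 2] -> max=17
step 5: append 24 -> window=[17, 2, 24] -> max=24
step 6: append 11 -> window=[2, 24, 11] -> max=24
step 7: append 18 -> window=[24, 11, 18] -> max=24
step 8: append 13 -> window=[11, 18, 13] -> max=18
step 9: append 3 -> window=[18, 13, 3] -> max=18
step 10: append 4 -> window=[13, 3, 4] -> max=13
step 11: append 21 -> window=[3, 4, 21] -> max=21
step 12: append 15 -> window=[4, 21, 15] -> max=21
step 13: append 9 -> window=[21, 15, 9] -> max=21
step 14: append 16 -> window=[15, 9, 16] -> max=16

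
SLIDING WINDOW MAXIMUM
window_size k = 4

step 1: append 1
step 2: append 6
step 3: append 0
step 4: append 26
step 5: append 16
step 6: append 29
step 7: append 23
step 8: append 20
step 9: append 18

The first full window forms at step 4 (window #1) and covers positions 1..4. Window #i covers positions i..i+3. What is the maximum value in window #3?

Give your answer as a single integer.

step 1: append 1 -> window=[1] (not full yet)
step 2: append 6 -> window=[1, 6] (not full yet)
step 3: append 0 -> window=[1, 6, 0] (not full yet)
step 4: append 26 -> window=[1, 6, 0, 26] -> max=26
step 5: append 16 -> window=[6, 0, 26, 16] -> max=26
step 6: append 29 -> window=[0, 26, 16, 29] -> max=29
Window #3 max = 29

Answer: 29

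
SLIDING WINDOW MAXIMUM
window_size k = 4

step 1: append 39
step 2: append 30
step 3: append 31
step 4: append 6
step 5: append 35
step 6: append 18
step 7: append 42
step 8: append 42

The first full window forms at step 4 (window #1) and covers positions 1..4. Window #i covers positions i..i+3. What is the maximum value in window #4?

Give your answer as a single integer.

Answer: 42

Derivation:
step 1: append 39 -> window=[39] (not full yet)
step 2: append 30 -> window=[39, 30] (not full yet)
step 3: append 31 -> window=[39, 30, 31] (not full yet)
step 4: append 6 -> window=[39, 30, 31, 6] -> max=39
step 5: append 35 -> window=[30, 31, 6, 35] -> max=35
step 6: append 18 -> window=[31, 6, 35, 18] -> max=35
step 7: append 42 -> window=[6, 35, 18, 42] -> max=42
Window #4 max = 42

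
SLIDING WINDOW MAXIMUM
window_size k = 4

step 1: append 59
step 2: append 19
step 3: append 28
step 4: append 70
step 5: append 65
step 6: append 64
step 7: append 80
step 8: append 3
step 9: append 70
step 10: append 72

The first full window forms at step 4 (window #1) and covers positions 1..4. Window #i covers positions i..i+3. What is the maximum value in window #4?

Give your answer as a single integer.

step 1: append 59 -> window=[59] (not full yet)
step 2: append 19 -> window=[59, 19] (not full yet)
step 3: append 28 -> window=[59, 19, 28] (not full yet)
step 4: append 70 -> window=[59, 19, 28, 70] -> max=70
step 5: append 65 -> window=[19, 28, 70, 65] -> max=70
step 6: append 64 -> window=[28, 70, 65, 64] -> max=70
step 7: append 80 -> window=[70, 65, 64, 80] -> max=80
Window #4 max = 80

Answer: 80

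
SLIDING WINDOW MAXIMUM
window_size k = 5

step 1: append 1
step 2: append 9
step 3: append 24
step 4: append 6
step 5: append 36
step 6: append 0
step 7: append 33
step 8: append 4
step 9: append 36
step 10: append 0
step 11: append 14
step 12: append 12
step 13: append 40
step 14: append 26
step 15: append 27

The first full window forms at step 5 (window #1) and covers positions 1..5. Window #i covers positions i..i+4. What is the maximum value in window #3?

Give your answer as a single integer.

Answer: 36

Derivation:
step 1: append 1 -> window=[1] (not full yet)
step 2: append 9 -> window=[1, 9] (not full yet)
step 3: append 24 -> window=[1, 9, 24] (not full yet)
step 4: append 6 -> window=[1, 9, 24, 6] (not full yet)
step 5: append 36 -> window=[1, 9, 24, 6, 36] -> max=36
step 6: append 0 -> window=[9, 24, 6, 36, 0] -> max=36
step 7: append 33 -> window=[24, 6, 36, 0, 33] -> max=36
Window #3 max = 36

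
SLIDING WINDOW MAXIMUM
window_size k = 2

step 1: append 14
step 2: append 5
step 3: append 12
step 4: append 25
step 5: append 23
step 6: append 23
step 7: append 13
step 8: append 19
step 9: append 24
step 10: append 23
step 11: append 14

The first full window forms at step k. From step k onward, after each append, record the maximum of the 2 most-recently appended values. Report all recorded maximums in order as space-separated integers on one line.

step 1: append 14 -> window=[14] (not full yet)
step 2: append 5 -> window=[14, 5] -> max=14
step 3: append 12 -> window=[5, 12] -> max=12
step 4: append 25 -> window=[12, 25] -> max=25
step 5: append 23 -> window=[25, 23] -> max=25
step 6: append 23 -> window=[23, 23] -> max=23
step 7: append 13 -> window=[23, 13] -> max=23
step 8: append 19 -> window=[13, 19] -> max=19
step 9: append 24 -> window=[19, 24] -> max=24
step 10: append 23 -> window=[24, 23] -> max=24
step 11: append 14 -> window=[23, 14] -> max=23

Answer: 14 12 25 25 23 23 19 24 24 23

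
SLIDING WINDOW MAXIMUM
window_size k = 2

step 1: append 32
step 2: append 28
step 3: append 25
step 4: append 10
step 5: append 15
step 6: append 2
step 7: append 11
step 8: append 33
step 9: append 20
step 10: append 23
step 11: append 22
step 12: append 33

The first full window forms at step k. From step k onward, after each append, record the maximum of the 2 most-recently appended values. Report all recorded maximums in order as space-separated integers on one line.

Answer: 32 28 25 15 15 11 33 33 23 23 33

Derivation:
step 1: append 32 -> window=[32] (not full yet)
step 2: append 28 -> window=[32, 28] -> max=32
step 3: append 25 -> window=[28, 25] -> max=28
step 4: append 10 -> window=[25, 10] -> max=25
step 5: append 15 -> window=[10, 15] -> max=15
step 6: append 2 -> window=[15, 2] -> max=15
step 7: append 11 -> window=[2, 11] -> max=11
step 8: append 33 -> window=[11, 33] -> max=33
step 9: append 20 -> window=[33, 20] -> max=33
step 10: append 23 -> window=[20, 23] -> max=23
step 11: append 22 -> window=[23, 22] -> max=23
step 12: append 33 -> window=[22, 33] -> max=33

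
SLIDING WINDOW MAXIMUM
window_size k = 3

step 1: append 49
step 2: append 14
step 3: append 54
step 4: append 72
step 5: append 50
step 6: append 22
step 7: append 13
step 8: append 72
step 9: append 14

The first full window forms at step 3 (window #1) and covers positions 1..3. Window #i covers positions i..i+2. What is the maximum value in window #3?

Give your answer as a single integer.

Answer: 72

Derivation:
step 1: append 49 -> window=[49] (not full yet)
step 2: append 14 -> window=[49, 14] (not full yet)
step 3: append 54 -> window=[49, 14, 54] -> max=54
step 4: append 72 -> window=[14, 54, 72] -> max=72
step 5: append 50 -> window=[54, 72, 50] -> max=72
Window #3 max = 72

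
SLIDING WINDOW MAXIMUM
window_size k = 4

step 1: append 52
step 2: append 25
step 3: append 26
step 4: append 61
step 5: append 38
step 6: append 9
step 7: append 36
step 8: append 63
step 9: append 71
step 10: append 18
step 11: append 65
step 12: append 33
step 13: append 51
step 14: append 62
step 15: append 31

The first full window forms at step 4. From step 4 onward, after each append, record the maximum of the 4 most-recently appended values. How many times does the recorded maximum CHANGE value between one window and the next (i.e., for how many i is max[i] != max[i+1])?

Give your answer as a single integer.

step 1: append 52 -> window=[52] (not full yet)
step 2: append 25 -> window=[52, 25] (not full yet)
step 3: append 26 -> window=[52, 25, 26] (not full yet)
step 4: append 61 -> window=[52, 25, 26, 61] -> max=61
step 5: append 38 -> window=[25, 26, 61, 38] -> max=61
step 6: append 9 -> window=[26, 61, 38, 9] -> max=61
step 7: append 36 -> window=[61, 38, 9, 36] -> max=61
step 8: append 63 -> window=[38, 9, 36, 63] -> max=63
step 9: append 71 -> window=[9, 36, 63, 71] -> max=71
step 10: append 18 -> window=[36, 63, 71, 18] -> max=71
step 11: append 65 -> window=[63, 71, 18, 65] -> max=71
step 12: append 33 -> window=[71, 18, 65, 33] -> max=71
step 13: append 51 -> window=[18, 65, 33, 51] -> max=65
step 14: append 62 -> window=[65, 33, 51, 62] -> max=65
step 15: append 31 -> window=[33, 51, 62, 31] -> max=62
Recorded maximums: 61 61 61 61 63 71 71 71 71 65 65 62
Changes between consecutive maximums: 4

Answer: 4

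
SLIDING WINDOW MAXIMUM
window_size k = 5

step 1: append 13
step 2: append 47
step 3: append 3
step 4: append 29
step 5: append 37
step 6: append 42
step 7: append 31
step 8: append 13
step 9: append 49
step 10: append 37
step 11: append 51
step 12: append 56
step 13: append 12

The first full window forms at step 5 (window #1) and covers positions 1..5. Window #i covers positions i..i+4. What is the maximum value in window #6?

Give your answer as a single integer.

Answer: 49

Derivation:
step 1: append 13 -> window=[13] (not full yet)
step 2: append 47 -> window=[13, 47] (not full yet)
step 3: append 3 -> window=[13, 47, 3] (not full yet)
step 4: append 29 -> window=[13, 47, 3, 29] (not full yet)
step 5: append 37 -> window=[13, 47, 3, 29, 37] -> max=47
step 6: append 42 -> window=[47, 3, 29, 37, 42] -> max=47
step 7: append 31 -> window=[3, 29, 37, 42, 31] -> max=42
step 8: append 13 -> window=[29, 37, 42, 31, 13] -> max=42
step 9: append 49 -> window=[37, 42, 31, 13, 49] -> max=49
step 10: append 37 -> window=[42, 31, 13, 49, 37] -> max=49
Window #6 max = 49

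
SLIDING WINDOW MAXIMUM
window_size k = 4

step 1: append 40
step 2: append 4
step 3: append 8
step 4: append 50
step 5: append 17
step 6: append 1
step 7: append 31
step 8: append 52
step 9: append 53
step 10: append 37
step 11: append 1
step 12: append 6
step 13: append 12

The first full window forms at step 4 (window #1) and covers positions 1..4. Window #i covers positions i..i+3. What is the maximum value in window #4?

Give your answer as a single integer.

Answer: 50

Derivation:
step 1: append 40 -> window=[40] (not full yet)
step 2: append 4 -> window=[40, 4] (not full yet)
step 3: append 8 -> window=[40, 4, 8] (not full yet)
step 4: append 50 -> window=[40, 4, 8, 50] -> max=50
step 5: append 17 -> window=[4, 8, 50, 17] -> max=50
step 6: append 1 -> window=[8, 50, 17, 1] -> max=50
step 7: append 31 -> window=[50, 17, 1, 31] -> max=50
Window #4 max = 50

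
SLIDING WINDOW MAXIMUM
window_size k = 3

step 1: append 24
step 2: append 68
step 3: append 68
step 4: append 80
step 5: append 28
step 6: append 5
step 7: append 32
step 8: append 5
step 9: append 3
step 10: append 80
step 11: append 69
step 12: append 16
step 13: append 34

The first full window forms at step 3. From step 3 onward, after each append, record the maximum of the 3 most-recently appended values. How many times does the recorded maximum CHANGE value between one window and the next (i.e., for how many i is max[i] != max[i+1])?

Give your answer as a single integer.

Answer: 4

Derivation:
step 1: append 24 -> window=[24] (not full yet)
step 2: append 68 -> window=[24, 68] (not full yet)
step 3: append 68 -> window=[24, 68, 68] -> max=68
step 4: append 80 -> window=[68, 68, 80] -> max=80
step 5: append 28 -> window=[68, 80, 28] -> max=80
step 6: append 5 -> window=[80, 28, 5] -> max=80
step 7: append 32 -> window=[28, 5, 32] -> max=32
step 8: append 5 -> window=[5, 32, 5] -> max=32
step 9: append 3 -> window=[32, 5, 3] -> max=32
step 10: append 80 -> window=[5, 3, 80] -> max=80
step 11: append 69 -> window=[3, 80, 69] -> max=80
step 12: append 16 -> window=[80, 69, 16] -> max=80
step 13: append 34 -> window=[69, 16, 34] -> max=69
Recorded maximums: 68 80 80 80 32 32 32 80 80 80 69
Changes between consecutive maximums: 4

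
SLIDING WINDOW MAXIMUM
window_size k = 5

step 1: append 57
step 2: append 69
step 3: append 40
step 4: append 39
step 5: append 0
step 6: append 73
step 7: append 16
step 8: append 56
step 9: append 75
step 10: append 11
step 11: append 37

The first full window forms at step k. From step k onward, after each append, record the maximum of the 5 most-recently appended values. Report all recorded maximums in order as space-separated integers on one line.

step 1: append 57 -> window=[57] (not full yet)
step 2: append 69 -> window=[57, 69] (not full yet)
step 3: append 40 -> window=[57, 69, 40] (not full yet)
step 4: append 39 -> window=[57, 69, 40, 39] (not full yet)
step 5: append 0 -> window=[57, 69, 40, 39, 0] -> max=69
step 6: append 73 -> window=[69, 40, 39, 0, 73] -> max=73
step 7: append 16 -> window=[40, 39, 0, 73, 16] -> max=73
step 8: append 56 -> window=[39, 0, 73, 16, 56] -> max=73
step 9: append 75 -> window=[0, 73, 16, 56, 75] -> max=75
step 10: append 11 -> window=[73, 16, 56, 75, 11] -> max=75
step 11: append 37 -> window=[16, 56, 75, 11, 37] -> max=75

Answer: 69 73 73 73 75 75 75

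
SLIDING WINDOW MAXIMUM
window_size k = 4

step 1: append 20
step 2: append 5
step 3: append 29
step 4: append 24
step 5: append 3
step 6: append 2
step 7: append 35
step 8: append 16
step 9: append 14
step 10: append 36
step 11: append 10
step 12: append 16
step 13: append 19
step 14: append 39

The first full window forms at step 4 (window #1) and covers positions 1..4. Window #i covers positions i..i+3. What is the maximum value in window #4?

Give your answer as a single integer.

Answer: 35

Derivation:
step 1: append 20 -> window=[20] (not full yet)
step 2: append 5 -> window=[20, 5] (not full yet)
step 3: append 29 -> window=[20, 5, 29] (not full yet)
step 4: append 24 -> window=[20, 5, 29, 24] -> max=29
step 5: append 3 -> window=[5, 29, 24, 3] -> max=29
step 6: append 2 -> window=[29, 24, 3, 2] -> max=29
step 7: append 35 -> window=[24, 3, 2, 35] -> max=35
Window #4 max = 35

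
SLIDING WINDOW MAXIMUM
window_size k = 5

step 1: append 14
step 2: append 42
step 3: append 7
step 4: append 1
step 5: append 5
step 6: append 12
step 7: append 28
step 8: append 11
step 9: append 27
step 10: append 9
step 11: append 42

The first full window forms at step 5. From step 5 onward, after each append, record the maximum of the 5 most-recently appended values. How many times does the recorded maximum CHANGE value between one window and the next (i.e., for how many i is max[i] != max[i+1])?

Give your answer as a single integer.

step 1: append 14 -> window=[14] (not full yet)
step 2: append 42 -> window=[14, 42] (not full yet)
step 3: append 7 -> window=[14, 42, 7] (not full yet)
step 4: append 1 -> window=[14, 42, 7, 1] (not full yet)
step 5: append 5 -> window=[14, 42, 7, 1, 5] -> max=42
step 6: append 12 -> window=[42, 7, 1, 5, 12] -> max=42
step 7: append 28 -> window=[7, 1, 5, 12, 28] -> max=28
step 8: append 11 -> window=[1, 5, 12, 28, 11] -> max=28
step 9: append 27 -> window=[5, 12, 28, 11, 27] -> max=28
step 10: append 9 -> window=[12, 28, 11, 27, 9] -> max=28
step 11: append 42 -> window=[28, 11, 27, 9, 42] -> max=42
Recorded maximums: 42 42 28 28 28 28 42
Changes between consecutive maximums: 2

Answer: 2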